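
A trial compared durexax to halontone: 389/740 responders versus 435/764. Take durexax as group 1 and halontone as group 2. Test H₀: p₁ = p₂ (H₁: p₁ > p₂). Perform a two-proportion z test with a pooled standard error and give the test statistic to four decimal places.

p̂₁ = 389/740 = 0.525676, p̂₂ = 435/764 = 0.569372.
Pooled p̂ = (389+435)/(740+764) = 824/1504 = 0.547872.
SE = √(p̂(1−p̂)(1/n₁+1/n₂)) = √(0.547872·0.452128·0.00266025) = √(0.000658966) = 0.025670.
z = (0.525676 − 0.569372)/0.025670 = -0.043696/0.025670 = -1.7022.
p-value = P(Z > -1.702) ≈ 0.9556.

z = -1.7022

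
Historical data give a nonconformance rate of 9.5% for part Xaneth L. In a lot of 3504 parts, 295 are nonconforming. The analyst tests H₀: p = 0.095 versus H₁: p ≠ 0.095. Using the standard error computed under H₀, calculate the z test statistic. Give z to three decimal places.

z = -2.182

p̂ = 295/3504 = 0.0841895.
SE = √(p₀(1−p₀)/n) = √(0.085975/3504) = 0.0049534.
z = (0.0841895 − 0.095)/0.0049534 = -0.0108105/0.0049534 = -2.182.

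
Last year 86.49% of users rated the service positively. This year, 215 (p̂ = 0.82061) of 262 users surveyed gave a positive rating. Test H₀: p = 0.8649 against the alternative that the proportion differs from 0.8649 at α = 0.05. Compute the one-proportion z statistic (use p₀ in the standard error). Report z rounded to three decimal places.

p̂ = 215/262 = 0.82061.
SE = √(p₀(1−p₀)/n) = √(0.11685/262) = 0.02112.
z = (0.82061 − 0.8649)/0.02112 = -0.04429/0.02112 = -2.097.
p-value = 2·P(Z > 2.097) ≈ 0.0360, so at α = 0.05 we reject H₀.

z = -2.097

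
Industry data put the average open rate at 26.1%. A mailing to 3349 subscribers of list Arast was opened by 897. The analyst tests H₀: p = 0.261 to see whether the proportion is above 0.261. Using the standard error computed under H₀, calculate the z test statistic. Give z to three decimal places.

p̂ = 897/3349 ≈ 0.26784.
Standard error under H₀: √(0.261×0.739/3349) = 0.00759.
z = (0.26784 − 0.261)/0.00759 = 0.00684/0.00759 = 0.901.

z = 0.901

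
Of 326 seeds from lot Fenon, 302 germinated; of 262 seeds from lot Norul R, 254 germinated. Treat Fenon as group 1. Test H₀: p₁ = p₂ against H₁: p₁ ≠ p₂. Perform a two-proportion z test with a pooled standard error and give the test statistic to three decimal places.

z = -2.289

p̂₁ = 302/326 ≈ 0.926380, p̂₂ = 254/262 ≈ 0.969466.
Pooled p̂ = (302+254)/(326+262) = 556/588 = 0.945578.
SE = √(p̂(1−p̂)(1/n₁+1/n₂)) = √(0.945578·0.054422·0.00688428) = √(0.000354265) = 0.018822.
z = (0.926380 − 0.969466)/0.018822 = -0.043086/0.018822 = -2.289.
p-value = 2·P(Z > 2.289) ≈ 0.0221.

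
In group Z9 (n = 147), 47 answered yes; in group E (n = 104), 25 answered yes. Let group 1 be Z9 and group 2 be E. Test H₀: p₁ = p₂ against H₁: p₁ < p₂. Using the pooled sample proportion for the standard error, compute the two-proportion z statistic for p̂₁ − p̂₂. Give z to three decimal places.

z = 1.369

p̂₁ = 47/147 = 0.31973, p̂₂ = 25/104 = 0.24038.
Pooled p̂ = (47+25)/(147+104) = 72/251 = 0.28685.
SE = √(p̂(1−p̂)(1/n₁+1/n₂)) = √(0.28685·0.71315·0.0164181) = √(0.00335862) = 0.05795.
z = (0.31973 − 0.24038)/0.05795 = 0.07935/0.05795 = 1.369.
p-value = P(Z < 1.369) ≈ 0.9145.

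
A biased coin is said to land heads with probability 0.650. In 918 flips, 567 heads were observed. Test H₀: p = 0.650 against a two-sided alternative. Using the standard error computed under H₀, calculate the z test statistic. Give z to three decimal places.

z = -2.055

p̂ = 567/918 ≈ 0.61765.
Under H₀, SE = √(0.65·0.35/918) = √(0.000247821) = 0.01574.
z = (0.61765 − 0.65)/0.01574 = -0.03235/0.01574 = -2.055.
p-value = 2·P(Z > 2.055) ≈ 0.0399.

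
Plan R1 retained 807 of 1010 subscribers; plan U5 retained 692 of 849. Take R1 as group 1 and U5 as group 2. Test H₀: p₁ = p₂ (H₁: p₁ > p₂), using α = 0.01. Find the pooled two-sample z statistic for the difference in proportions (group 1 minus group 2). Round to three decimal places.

p̂₁ = 807/1010 ≈ 0.79901, p̂₂ = 692/849 ≈ 0.81508.
Pooled p̂ = (807+692)/(1010+849) = 1499/1859 = 0.80635.
SE = √(0.156151 × 0.00216796) = 0.01840.
z = (0.79901 − 0.81508)/0.01840 = -0.01607/0.01840 = -0.873.
p-value = P(Z > -0.873) ≈ 0.8087. With α = 0.01, fail to reject H₀.

z = -0.873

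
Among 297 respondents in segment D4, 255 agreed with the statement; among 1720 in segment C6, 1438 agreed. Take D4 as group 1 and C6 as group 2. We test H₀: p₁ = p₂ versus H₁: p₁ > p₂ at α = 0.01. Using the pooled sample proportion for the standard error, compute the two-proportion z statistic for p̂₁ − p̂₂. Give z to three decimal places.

p̂₁ = 255/297 ≈ 0.85859, p̂₂ = 1438/1720 ≈ 0.83605.
Pooled p̂ = (255+1438)/(297+1720) = 1693/2017 = 0.83937.
SE = √(p̂(1−p̂)(1/n₁+1/n₂)) = √(0.83937·0.16063·0.0039484) = √(0.000532367) = 0.02307.
z = (0.85859 − 0.83605)/0.02307 = 0.02254/0.02307 = 0.977.
p-value = P(Z > 0.977) ≈ 0.1643, so at α = 0.01 we fail to reject H₀.

z = 0.977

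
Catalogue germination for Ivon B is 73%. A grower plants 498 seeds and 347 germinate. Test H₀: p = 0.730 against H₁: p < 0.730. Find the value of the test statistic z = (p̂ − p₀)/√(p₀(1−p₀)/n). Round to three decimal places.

p̂ = 347/498 = 0.696787.
Under H₀, SE = √(0.73·0.27/498) = √(0.000395783) = 0.019894.
z = (0.696787 − 0.73)/0.019894 = -0.033213/0.019894 = -1.669.

z = -1.669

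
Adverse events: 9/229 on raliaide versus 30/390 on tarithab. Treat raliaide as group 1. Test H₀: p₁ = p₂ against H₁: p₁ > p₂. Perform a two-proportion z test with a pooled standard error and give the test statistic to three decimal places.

p̂₁ = 9/229 = 0.03930, p̂₂ = 30/390 = 0.07692.
Pooled p̂ = (9+30)/(229+390) = 39/619 = 0.06300.
SE = √(0.0590352 × 0.00693091) = 0.02023.
z = (0.03930 − 0.07692)/0.02023 = -0.03762/0.02023 = -1.860.

z = -1.860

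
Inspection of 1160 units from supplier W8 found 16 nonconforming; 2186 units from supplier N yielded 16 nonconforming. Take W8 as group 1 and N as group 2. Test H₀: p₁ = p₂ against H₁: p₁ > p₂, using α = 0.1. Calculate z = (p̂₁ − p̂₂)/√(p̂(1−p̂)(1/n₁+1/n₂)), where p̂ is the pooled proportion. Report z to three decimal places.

p̂₁ = 16/1160 ≈ 0.013793, p̂₂ = 16/2186 ≈ 0.007319.
Pooled p̂ = (16+16)/(1160+2186) = 32/3346 = 0.009564.
SE = √(p̂(1−p̂)(1/n₁+1/n₂)) = √(0.009564·0.990436·0.00131953) = √(1.24988e-05) = 0.003535.
z = (0.013793 − 0.007319)/0.003535 = 0.006474/0.003535 = 1.831.
p-value = P(Z > 1.831) ≈ 0.0335; since p < α = 0.1, reject H₀.

z = 1.831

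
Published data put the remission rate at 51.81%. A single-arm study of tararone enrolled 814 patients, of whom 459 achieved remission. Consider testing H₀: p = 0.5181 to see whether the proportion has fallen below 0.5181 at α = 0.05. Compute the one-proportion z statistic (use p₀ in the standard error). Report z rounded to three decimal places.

p̂ = 459/814 = 0.563882.
Under H₀, SE = √(0.5181·0.4819/814) = √(0.000306723) = 0.017514.
z = (0.563882 − 0.5181)/0.017514 = 0.045782/0.017514 = 2.614.
p-value = P(Z < 2.614) ≈ 0.9955; since p > α = 0.05, fail to reject H₀.

z = 2.614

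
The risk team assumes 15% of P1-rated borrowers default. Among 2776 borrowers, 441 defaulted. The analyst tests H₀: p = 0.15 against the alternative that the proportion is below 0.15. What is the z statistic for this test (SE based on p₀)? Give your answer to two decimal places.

z = 1.31

p̂ = 441/2776 ≈ 0.1589.
Under H₀, SE = √(0.15·0.85/2776) = √(4.59294e-05) = 0.0068.
z = (0.1589 − 0.15)/0.0068 = 0.0089/0.0068 = 1.31.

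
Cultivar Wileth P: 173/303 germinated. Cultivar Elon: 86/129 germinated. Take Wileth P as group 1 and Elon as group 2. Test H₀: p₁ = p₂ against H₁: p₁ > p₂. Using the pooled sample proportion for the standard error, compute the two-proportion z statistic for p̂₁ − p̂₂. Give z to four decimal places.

z = -1.8580

p̂₁ = 173/303 ≈ 0.570957, p̂₂ = 86/129 ≈ 0.666667.
Pooled p̂ = (173+86)/(303+129) = 259/432 = 0.599537.
SE = √(p̂(1−p̂)(1/n₁+1/n₂)) = √(0.599537·0.400463·0.0110523) = √(0.00265357) = 0.051513.
z = (0.570957 − 0.666667)/0.051513 = -0.095710/0.051513 = -1.8580.
p-value = P(Z > -1.858) ≈ 0.9684.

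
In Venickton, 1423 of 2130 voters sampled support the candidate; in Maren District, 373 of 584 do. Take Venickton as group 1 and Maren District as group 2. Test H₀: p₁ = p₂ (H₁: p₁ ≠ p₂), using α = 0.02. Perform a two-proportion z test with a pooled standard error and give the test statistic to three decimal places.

p̂₁ = 1423/2130 = 0.66808, p̂₂ = 373/584 = 0.63870.
Pooled p̂ = (1423+373)/(2130+584) = 1796/2714 = 0.66175.
SE = √(0.223836 × 0.00218181) = 0.02210.
z = (0.66808 − 0.63870)/0.02210 = 0.02938/0.02210 = 1.329.
p-value = 2·P(Z > 1.329) ≈ 0.1837, so at α = 0.02 we fail to reject H₀.

z = 1.329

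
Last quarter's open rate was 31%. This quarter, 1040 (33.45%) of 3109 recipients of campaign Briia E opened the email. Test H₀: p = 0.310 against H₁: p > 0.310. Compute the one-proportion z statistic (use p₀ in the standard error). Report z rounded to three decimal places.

z = 2.955

p̂ = 1040/3109 ≈ 0.334513.
Standard error under H₀: √(0.31×0.69/3109) = 0.008295.
z = (0.334513 − 0.31)/0.008295 = 0.024513/0.008295 = 2.955.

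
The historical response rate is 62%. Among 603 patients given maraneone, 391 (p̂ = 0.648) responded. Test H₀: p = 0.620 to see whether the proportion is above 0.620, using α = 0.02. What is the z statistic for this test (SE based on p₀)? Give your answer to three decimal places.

p̂ = 391/603 = 0.64842.
Standard error under H₀: √(0.62×0.38/603) = 0.01977.
z = (0.64842 − 0.62)/0.01977 = 0.02842/0.01977 = 1.438.
p-value = P(Z > 1.438) ≈ 0.0752. With α = 0.02, fail to reject H₀.

z = 1.438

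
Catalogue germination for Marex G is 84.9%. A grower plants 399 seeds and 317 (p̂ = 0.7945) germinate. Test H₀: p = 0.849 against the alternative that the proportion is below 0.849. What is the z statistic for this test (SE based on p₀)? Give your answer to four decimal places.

p̂ = 317/399 = 0.794486.
SE = √(p₀(1−p₀)/n) = √(0.1282/399) = 0.017925.
z = (0.794486 − 0.849)/0.017925 = -0.054514/0.017925 = -3.0412.

z = -3.0412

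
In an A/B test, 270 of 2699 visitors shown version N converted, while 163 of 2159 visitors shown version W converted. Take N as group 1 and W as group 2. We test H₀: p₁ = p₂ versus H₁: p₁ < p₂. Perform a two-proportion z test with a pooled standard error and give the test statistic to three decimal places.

z = 2.983

p̂₁ = 270/2699 = 0.100037, p̂₂ = 163/2159 = 0.075498.
Pooled p̂ = (270+163)/(2699+2159) = 433/4858 = 0.089131.
SE = √(p̂(1−p̂)(1/n₁+1/n₂)) = √(0.089131·0.910869·0.000833685) = √(6.76843e-05) = 0.008227.
z = (0.100037 − 0.075498)/0.008227 = 0.024539/0.008227 = 2.983.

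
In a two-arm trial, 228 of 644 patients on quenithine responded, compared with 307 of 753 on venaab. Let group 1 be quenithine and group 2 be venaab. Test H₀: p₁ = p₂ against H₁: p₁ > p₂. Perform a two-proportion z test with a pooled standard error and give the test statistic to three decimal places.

z = -2.057

p̂₁ = 228/644 = 0.35404, p̂₂ = 307/753 = 0.40770.
Pooled p̂ = (228+307)/(644+753) = 535/1397 = 0.38296.
SE = √(0.236302 × 0.00288082) = 0.02609.
z = (0.35404 − 0.40770)/0.02609 = -0.05366/0.02609 = -2.057.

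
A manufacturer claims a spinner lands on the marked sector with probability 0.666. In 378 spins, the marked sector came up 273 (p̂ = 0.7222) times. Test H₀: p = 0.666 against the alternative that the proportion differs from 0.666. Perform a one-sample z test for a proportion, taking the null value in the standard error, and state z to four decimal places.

p̂ = 273/378 ≈ 0.722222.
Under H₀, SE = √(0.666·0.334/378) = √(0.000588476) = 0.024259.
z = (0.722222 − 0.666)/0.024259 = 0.056222/0.024259 = 2.3176.
p-value = 2·P(Z > 2.318) ≈ 0.0205.

z = 2.3176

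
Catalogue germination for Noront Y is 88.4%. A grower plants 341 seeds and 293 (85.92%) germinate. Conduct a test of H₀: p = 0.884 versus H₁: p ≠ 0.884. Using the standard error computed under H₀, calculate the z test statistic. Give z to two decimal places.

p̂ = 293/341 ≈ 0.8592.
Under H₀, SE = √(0.884·0.116/341) = √(0.000300716) = 0.0173.
z = (0.8592 − 0.884)/0.0173 = -0.0248/0.0173 = -1.43.
Two-sided p-value ≈ 2·Φ(−1.428) = 0.1533.

z = -1.43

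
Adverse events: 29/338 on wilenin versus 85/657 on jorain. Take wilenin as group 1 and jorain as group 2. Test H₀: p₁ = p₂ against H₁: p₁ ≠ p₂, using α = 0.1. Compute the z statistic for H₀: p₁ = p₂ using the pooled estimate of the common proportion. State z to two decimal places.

z = -2.04

p̂₁ = 29/338 ≈ 0.08580, p̂₂ = 85/657 ≈ 0.12938.
Pooled p̂ = (29+85)/(338+657) = 114/995 = 0.11457.
SE = √(0.101446 × 0.00448065) = 0.02132.
z = (0.08580 − 0.12938)/0.02132 = -0.04358/0.02132 = -2.04.
Two-sided p-value ≈ 2·Φ(−2.044) = 0.0410. With α = 0.1, reject H₀.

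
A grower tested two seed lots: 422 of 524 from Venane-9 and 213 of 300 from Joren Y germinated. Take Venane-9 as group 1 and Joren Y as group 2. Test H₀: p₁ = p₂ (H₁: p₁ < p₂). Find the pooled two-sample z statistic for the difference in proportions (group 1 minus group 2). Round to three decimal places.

p̂₁ = 422/524 = 0.80534, p̂₂ = 213/300 = 0.71000.
Pooled p̂ = (422+213)/(524+300) = 635/824 = 0.77063.
SE = √(p̂(1−p̂)(1/n₁+1/n₂)) = √(0.77063·0.22937·0.00524173) = √(0.000926522) = 0.03044.
z = (0.80534 − 0.71000)/0.03044 = 0.09534/0.03044 = 3.132.
p-value = P(Z < 3.132) ≈ 0.9991.

z = 3.132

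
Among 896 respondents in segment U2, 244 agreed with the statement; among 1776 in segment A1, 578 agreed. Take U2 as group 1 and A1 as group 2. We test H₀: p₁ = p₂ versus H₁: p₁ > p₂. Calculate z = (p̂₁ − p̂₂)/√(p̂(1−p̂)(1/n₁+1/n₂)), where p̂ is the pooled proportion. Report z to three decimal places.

p̂₁ = 244/896 ≈ 0.272321, p̂₂ = 578/1776 ≈ 0.325450.
Pooled p̂ = (244+578)/(896+1776) = 822/2672 = 0.307635.
SE = √(0.212996 × 0.00167913) = 0.018912.
z = (0.272321 − 0.325450)/0.018912 = -0.053129/0.018912 = -2.809.

z = -2.809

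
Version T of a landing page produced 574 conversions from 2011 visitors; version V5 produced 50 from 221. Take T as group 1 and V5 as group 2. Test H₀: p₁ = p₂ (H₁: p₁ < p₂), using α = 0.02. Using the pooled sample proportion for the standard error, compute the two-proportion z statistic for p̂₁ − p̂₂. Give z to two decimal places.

p̂₁ = 574/2011 = 0.2854, p̂₂ = 50/221 = 0.2262.
Pooled p̂ = (574+50)/(2011+221) = 624/2232 = 0.2796.
SE = √(p̂(1−p̂)(1/n₁+1/n₂)) = √(0.2796·0.7204·0.00502215) = √(0.00101151) = 0.0318.
z = (0.2854 − 0.2262)/0.0318 = 0.0592/0.0318 = 1.86.
p-value = P(Z < 1.861) ≈ 0.9686; since p > α = 0.02, fail to reject H₀.

z = 1.86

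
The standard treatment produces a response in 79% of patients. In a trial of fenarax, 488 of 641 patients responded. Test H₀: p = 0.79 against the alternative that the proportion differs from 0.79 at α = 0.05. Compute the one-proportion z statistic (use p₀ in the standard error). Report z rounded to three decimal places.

z = -1.783

p̂ = 488/641 = 0.76131.
SE = √(p₀(1−p₀)/n) = √(0.1659/641) = 0.01609.
z = (0.76131 − 0.79)/0.01609 = -0.02869/0.01609 = -1.783.
p-value = 2·P(Z > 1.783) ≈ 0.0745. With α = 0.05, fail to reject H₀.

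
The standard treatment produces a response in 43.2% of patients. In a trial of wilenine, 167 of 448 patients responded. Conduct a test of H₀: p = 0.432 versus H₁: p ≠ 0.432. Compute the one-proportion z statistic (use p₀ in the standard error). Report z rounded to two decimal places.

p̂ = 167/448 ≈ 0.3728.
Standard error under H₀: √(0.432×0.568/448) = 0.0234.
z = (0.3728 − 0.432)/0.0234 = -0.0592/0.0234 = -2.53.
Two-sided p-value ≈ 2·Φ(−2.531) = 0.0114.

z = -2.53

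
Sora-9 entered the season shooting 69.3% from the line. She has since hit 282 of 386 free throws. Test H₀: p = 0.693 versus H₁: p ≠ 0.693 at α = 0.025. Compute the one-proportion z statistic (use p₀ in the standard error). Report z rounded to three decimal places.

p̂ = 282/386 ≈ 0.73057.
Standard error under H₀: √(0.693×0.307/386) = 0.02348.
z = (0.73057 − 0.693)/0.02348 = 0.03757/0.02348 = 1.600.
Two-sided p-value ≈ 2·Φ(−1.600) = 0.1095. With α = 0.025, fail to reject H₀.

z = 1.600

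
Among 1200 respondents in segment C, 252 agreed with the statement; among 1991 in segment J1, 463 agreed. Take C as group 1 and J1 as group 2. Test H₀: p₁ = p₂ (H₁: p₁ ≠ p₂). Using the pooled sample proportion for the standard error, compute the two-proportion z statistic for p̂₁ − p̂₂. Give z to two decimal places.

p̂₁ = 252/1200 = 0.2100, p̂₂ = 463/1991 = 0.2325.
Pooled p̂ = (252+463)/(1200+1991) = 715/3191 = 0.2241.
SE = √(0.173861 × 0.00133559) = 0.0152.
z = (0.2100 − 0.2325)/0.0152 = -0.0225/0.0152 = -1.48.
Two-sided p-value ≈ 2·Φ(−1.480) = 0.1390.

z = -1.48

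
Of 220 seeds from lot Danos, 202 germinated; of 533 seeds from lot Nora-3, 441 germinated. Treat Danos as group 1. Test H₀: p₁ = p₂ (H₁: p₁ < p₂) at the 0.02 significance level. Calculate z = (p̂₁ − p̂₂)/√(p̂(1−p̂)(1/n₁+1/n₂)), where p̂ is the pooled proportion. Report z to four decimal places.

p̂₁ = 202/220 = 0.918182, p̂₂ = 441/533 = 0.827392.
Pooled p̂ = (202+441)/(220+533) = 643/753 = 0.853918.
SE = √(0.124742 × 0.00642163) = 0.028303.
z = (0.918182 − 0.827392)/0.028303 = 0.090790/0.028303 = 3.2078.
p-value = P(Z < 3.208) ≈ 0.9993; since p > α = 0.02, fail to reject H₀.

z = 3.2078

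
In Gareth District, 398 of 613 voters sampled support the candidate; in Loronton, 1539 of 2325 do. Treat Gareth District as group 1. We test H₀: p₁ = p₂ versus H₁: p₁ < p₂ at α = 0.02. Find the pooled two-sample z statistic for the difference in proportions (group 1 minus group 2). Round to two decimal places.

p̂₁ = 398/613 ≈ 0.6493, p̂₂ = 1539/2325 ≈ 0.6619.
Pooled p̂ = (398+1539)/(613+2325) = 1937/2938 = 0.6593.
SE = √(0.224626 × 0.00206143) = 0.0215.
z = (0.6493 − 0.6619)/0.0215 = -0.0126/0.0215 = -0.59.
p-value = P(Z < -0.589) ≈ 0.2780; since p > α = 0.02, fail to reject H₀.

z = -0.59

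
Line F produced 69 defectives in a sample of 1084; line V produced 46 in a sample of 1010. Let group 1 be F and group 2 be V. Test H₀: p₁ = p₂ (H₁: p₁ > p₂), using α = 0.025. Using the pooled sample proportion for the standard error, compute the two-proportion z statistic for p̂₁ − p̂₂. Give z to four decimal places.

z = 1.8175

p̂₁ = 69/1084 = 0.063653, p̂₂ = 46/1010 = 0.045545.
Pooled p̂ = (69+46)/(1084+1010) = 115/2094 = 0.054919.
SE = √(p̂(1−p̂)(1/n₁+1/n₂)) = √(0.054919·0.945081·0.00191261) = √(9.92696e-05) = 0.009963.
z = (0.063653 − 0.045545)/0.009963 = 0.018108/0.009963 = 1.8175.
p-value = P(Z > 1.818) ≈ 0.0346, so at α = 0.025 we fail to reject H₀.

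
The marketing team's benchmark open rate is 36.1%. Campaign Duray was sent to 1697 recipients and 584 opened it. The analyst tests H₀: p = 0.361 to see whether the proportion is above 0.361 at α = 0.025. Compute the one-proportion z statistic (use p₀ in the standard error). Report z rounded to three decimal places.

z = -1.446

p̂ = 584/1697 ≈ 0.34414.
Standard error under H₀: √(0.361×0.639/1697) = 0.01166.
z = (0.34414 − 0.361)/0.01166 = -0.01686/0.01166 = -1.446.
p-value = P(Z > -1.446) ≈ 0.9260; since p > α = 0.025, fail to reject H₀.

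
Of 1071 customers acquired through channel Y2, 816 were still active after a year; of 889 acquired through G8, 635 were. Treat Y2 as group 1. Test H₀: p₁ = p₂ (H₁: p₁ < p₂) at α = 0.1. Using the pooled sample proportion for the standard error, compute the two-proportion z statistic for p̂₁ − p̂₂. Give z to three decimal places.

p̂₁ = 816/1071 = 0.76190, p̂₂ = 635/889 = 0.71429.
Pooled p̂ = (816+635)/(1071+889) = 1451/1960 = 0.74031.
SE = √(0.192253 × 0.00205857) = 0.01989.
z = (0.76190 − 0.71429)/0.01989 = 0.04761/0.01989 = 2.394.
p-value = P(Z < 2.394) ≈ 0.9917. With α = 0.1, fail to reject H₀.

z = 2.394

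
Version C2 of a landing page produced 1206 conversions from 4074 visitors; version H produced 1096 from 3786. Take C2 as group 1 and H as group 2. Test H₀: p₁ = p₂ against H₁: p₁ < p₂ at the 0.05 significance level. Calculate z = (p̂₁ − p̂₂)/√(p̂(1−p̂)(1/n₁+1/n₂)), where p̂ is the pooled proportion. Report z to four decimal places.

z = 0.6362

p̂₁ = 1206/4074 = 0.296024, p̂₂ = 1096/3786 = 0.289488.
Pooled p̂ = (1206+1096)/(4074+3786) = 2302/7860 = 0.292875.
SE = √(p̂(1−p̂)(1/n₁+1/n₂)) = √(0.292875·0.707125·0.00050959) = √(0.000105536) = 0.010273.
z = (0.296024 − 0.289488)/0.010273 = 0.006536/0.010273 = 0.6362.
p-value = P(Z < 0.636) ≈ 0.7377. With α = 0.05, fail to reject H₀.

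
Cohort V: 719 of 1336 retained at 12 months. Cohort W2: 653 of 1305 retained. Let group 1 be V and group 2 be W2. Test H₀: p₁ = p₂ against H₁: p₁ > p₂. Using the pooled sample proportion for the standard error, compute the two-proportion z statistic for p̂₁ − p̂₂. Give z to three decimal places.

p̂₁ = 719/1336 ≈ 0.53817, p̂₂ = 653/1305 ≈ 0.50038.
Pooled p̂ = (719+653)/(1336+1305) = 1372/2641 = 0.51950.
SE = √(p̂(1−p̂)(1/n₁+1/n₂)) = √(0.51950·0.48050·0.00151479) = √(0.000378121) = 0.01945.
z = (0.53817 − 0.50038)/0.01945 = 0.03779/0.01945 = 1.943.
p-value = P(Z > 1.943) ≈ 0.0260.

z = 1.943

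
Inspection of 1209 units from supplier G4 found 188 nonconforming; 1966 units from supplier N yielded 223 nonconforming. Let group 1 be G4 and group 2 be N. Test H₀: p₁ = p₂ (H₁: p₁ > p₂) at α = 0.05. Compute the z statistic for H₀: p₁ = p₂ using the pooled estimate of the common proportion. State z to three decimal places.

p̂₁ = 188/1209 ≈ 0.15550, p̂₂ = 223/1966 ≈ 0.11343.
Pooled p̂ = (188+223)/(1209+1966) = 411/3175 = 0.12945.
SE = √(0.112692 × 0.00133578) = 0.01227.
z = (0.15550 − 0.11343)/0.01227 = 0.04207/0.01227 = 3.429.
p-value = P(Z > 3.429) ≈ 0.0003, so at α = 0.05 we reject H₀.

z = 3.429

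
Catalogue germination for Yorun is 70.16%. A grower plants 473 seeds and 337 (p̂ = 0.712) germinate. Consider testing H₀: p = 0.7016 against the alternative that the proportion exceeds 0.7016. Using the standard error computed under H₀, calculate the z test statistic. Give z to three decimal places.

z = 0.517

p̂ = 337/473 = 0.71247.
Under H₀, SE = √(0.7016·0.2984/473) = √(0.000442616) = 0.02104.
z = (0.71247 − 0.7016)/0.02104 = 0.01087/0.02104 = 0.517.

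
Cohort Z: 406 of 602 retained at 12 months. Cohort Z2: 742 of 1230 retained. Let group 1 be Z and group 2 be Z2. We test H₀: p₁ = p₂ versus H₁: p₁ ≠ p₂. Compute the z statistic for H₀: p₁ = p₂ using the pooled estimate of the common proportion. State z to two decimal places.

p̂₁ = 406/602 = 0.67442, p̂₂ = 742/1230 = 0.60325.
Pooled p̂ = (406+742)/(602+1230) = 1148/1832 = 0.62664.
SE = √(p̂(1−p̂)(1/n₁+1/n₂)) = √(0.62664·0.37336·0.00247414) = √(0.000578857) = 0.02406.
z = (0.67442 − 0.60325)/0.02406 = 0.07117/0.02406 = 2.96.
p-value = 2·P(Z > 2.958) ≈ 0.0031.

z = 2.96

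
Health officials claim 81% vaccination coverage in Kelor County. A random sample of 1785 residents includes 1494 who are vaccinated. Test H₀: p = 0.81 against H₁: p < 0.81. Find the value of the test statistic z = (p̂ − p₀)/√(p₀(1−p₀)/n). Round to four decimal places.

z = 2.9051

p̂ = 1494/1785 = 0.8369748.
SE = √(p₀(1−p₀)/n) = √(0.1539/1785) = 0.0092854.
z = (0.8369748 − 0.81)/0.0092854 = 0.0269748/0.0092854 = 2.9051.
p-value = P(Z < 2.905) ≈ 0.9982.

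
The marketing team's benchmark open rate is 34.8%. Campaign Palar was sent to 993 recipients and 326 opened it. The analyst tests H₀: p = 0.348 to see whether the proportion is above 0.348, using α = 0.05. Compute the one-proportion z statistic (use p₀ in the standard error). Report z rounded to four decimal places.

p̂ = 326/993 = 0.328298.
SE = √(p₀(1−p₀)/n) = √(0.2269/993) = 0.015116.
z = (0.328298 − 0.348)/0.015116 = -0.019702/0.015116 = -1.3034.
p-value = P(Z > -1.303) ≈ 0.9038; since p > α = 0.05, fail to reject H₀.

z = -1.3034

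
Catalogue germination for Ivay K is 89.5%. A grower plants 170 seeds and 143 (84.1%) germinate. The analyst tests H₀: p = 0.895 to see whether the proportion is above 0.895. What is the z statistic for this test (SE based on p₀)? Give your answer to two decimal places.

p̂ = 143/170 ≈ 0.8412.
Standard error under H₀: √(0.895×0.105/170) = 0.0235.
z = (0.8412 − 0.895)/0.0235 = -0.0538/0.0235 = -2.29.
p-value = P(Z > -2.289) ≈ 0.9890.

z = -2.29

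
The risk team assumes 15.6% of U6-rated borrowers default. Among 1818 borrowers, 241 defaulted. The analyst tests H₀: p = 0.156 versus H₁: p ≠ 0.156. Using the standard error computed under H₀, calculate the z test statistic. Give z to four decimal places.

p̂ = 241/1818 = 0.1325633.
SE = √(p₀(1−p₀)/n) = √(0.13166/1818) = 0.0085101.
z = (0.1325633 − 0.156)/0.0085101 = -0.0234367/0.0085101 = -2.7540.
p-value = 2·P(Z > 2.754) ≈ 0.0059.

z = -2.7540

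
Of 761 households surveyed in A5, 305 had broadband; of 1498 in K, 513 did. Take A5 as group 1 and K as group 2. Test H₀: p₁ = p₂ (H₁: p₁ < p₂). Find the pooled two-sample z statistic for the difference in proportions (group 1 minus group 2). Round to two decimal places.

z = 2.73

p̂₁ = 305/761 ≈ 0.40079, p̂₂ = 513/1498 ≈ 0.34246.
Pooled p̂ = (305+513)/(761+1498) = 818/2259 = 0.36211.
SE = √(0.230986 × 0.00198162) = 0.02139.
z = (0.40079 − 0.34246)/0.02139 = 0.05833/0.02139 = 2.73.
p-value = P(Z < 2.726) ≈ 0.9968.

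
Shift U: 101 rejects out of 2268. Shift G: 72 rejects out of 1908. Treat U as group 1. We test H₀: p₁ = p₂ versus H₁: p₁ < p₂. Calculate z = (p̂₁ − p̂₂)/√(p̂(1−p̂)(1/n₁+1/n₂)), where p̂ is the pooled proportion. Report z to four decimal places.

z = 1.0979

p̂₁ = 101/2268 ≈ 0.0445326, p̂₂ = 72/1908 ≈ 0.0377358.
Pooled p̂ = (101+72)/(2268+1908) = 173/4176 = 0.0414272.
SE = √(0.039711 × 0.000965026) = 0.0061905.
z = (0.0445326 − 0.0377358)/0.0061905 = 0.0067968/0.0061905 = 1.0979.
p-value = P(Z < 1.098) ≈ 0.8639.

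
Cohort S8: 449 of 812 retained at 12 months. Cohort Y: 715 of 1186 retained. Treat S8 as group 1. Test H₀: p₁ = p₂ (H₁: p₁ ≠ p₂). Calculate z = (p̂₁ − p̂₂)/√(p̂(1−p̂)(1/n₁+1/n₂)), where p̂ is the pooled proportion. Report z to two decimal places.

p̂₁ = 449/812 = 0.5530, p̂₂ = 715/1186 = 0.6029.
Pooled p̂ = (449+715)/(812+1186) = 1164/1998 = 0.5826.
SE = √(p̂(1−p̂)(1/n₁+1/n₂)) = √(0.5826·0.4174·0.0020747) = √(0.000504525) = 0.0225.
z = (0.5530 − 0.6029)/0.0225 = -0.0499/0.0225 = -2.22.
p-value = 2·P(Z > 2.222) ≈ 0.0263.

z = -2.22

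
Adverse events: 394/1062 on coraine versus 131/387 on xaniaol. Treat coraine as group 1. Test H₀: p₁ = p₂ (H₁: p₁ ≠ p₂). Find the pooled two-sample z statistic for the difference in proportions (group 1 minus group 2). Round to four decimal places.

z = 1.1386

p̂₁ = 394/1062 = 0.370998, p̂₂ = 131/387 = 0.338501.
Pooled p̂ = (394+131)/(1062+387) = 525/1449 = 0.362319.
SE = √(p̂(1−p̂)(1/n₁+1/n₂)) = √(0.362319·0.637681·0.0035256) = √(0.000814568) = 0.028541.
z = (0.370998 − 0.338501)/0.028541 = 0.032497/0.028541 = 1.1386.
Two-sided p-value ≈ 2·Φ(−1.139) = 0.2549.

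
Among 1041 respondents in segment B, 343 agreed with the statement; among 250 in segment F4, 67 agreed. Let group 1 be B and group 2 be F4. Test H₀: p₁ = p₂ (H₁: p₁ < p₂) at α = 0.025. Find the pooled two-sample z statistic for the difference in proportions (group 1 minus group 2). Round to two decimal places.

p̂₁ = 343/1041 ≈ 0.32949, p̂₂ = 67/250 ≈ 0.26800.
Pooled p̂ = (343+67)/(1041+250) = 410/1291 = 0.31758.
SE = √(0.216724 × 0.00496061) = 0.03279.
z = (0.32949 − 0.26800)/0.03279 = 0.06149/0.03279 = 1.88.
p-value = P(Z < 1.875) ≈ 0.9696, so at α = 0.025 we fail to reject H₀.

z = 1.88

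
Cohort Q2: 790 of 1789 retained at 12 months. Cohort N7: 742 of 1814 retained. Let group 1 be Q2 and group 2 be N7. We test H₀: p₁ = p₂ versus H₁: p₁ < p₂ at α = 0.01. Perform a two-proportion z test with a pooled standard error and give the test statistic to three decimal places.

z = 1.976

p̂₁ = 790/1789 = 0.44159, p̂₂ = 742/1814 = 0.40904.
Pooled p̂ = (790+742)/(1789+1814) = 1532/3603 = 0.42520.
SE = √(0.244405 × 0.00111024) = 0.01647.
z = (0.44159 − 0.40904)/0.01647 = 0.03255/0.01647 = 1.976.
p-value = P(Z < 1.976) ≈ 0.9759. With α = 0.01, fail to reject H₀.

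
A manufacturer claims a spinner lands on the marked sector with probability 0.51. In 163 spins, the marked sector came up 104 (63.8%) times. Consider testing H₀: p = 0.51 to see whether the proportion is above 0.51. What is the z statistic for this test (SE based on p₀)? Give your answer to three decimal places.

z = 3.270

p̂ = 104/163 = 0.63804.
Standard error under H₀: √(0.51×0.49/163) = 0.03916.
z = (0.63804 − 0.51)/0.03916 = 0.12804/0.03916 = 3.270.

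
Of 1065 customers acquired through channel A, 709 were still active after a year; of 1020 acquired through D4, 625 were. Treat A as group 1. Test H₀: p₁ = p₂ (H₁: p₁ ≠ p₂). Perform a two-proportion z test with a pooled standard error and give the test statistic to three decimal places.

p̂₁ = 709/1065 = 0.66573, p̂₂ = 625/1020 = 0.61275.
Pooled p̂ = (709+625)/(1065+1020) = 1334/2085 = 0.63981.
SE = √(0.230454 × 0.00191936) = 0.02103.
z = (0.66573 − 0.61275)/0.02103 = 0.05298/0.02103 = 2.519.

z = 2.519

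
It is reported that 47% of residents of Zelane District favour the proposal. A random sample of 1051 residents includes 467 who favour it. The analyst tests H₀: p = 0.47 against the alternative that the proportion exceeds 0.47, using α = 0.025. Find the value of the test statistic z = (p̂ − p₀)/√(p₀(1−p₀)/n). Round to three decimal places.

z = -1.667

p̂ = 467/1051 ≈ 0.444339.
Under H₀, SE = √(0.47·0.53/1051) = √(0.000237012) = 0.015395.
z = (0.444339 − 0.47)/0.015395 = -0.025661/0.015395 = -1.667.
p-value = P(Z > -1.667) ≈ 0.9522; since p > α = 0.025, fail to reject H₀.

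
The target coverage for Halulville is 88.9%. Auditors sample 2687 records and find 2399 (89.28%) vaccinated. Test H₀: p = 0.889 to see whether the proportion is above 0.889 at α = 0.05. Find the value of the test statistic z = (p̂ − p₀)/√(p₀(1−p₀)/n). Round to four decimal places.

z = 0.6299

p̂ = 2399/2687 = 0.892817.
Under H₀, SE = √(0.889·0.111/2687) = √(3.67246e-05) = 0.006060.
z = (0.892817 − 0.889)/0.006060 = 0.003817/0.006060 = 0.6299.
p-value = P(Z > 0.630) ≈ 0.2644, so at α = 0.05 we fail to reject H₀.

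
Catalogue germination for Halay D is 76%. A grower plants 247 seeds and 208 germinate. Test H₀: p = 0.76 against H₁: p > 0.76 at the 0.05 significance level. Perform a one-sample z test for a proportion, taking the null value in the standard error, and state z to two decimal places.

z = 3.02

p̂ = 208/247 ≈ 0.8421.
Standard error under H₀: √(0.76×0.24/247) = 0.0272.
z = (0.8421 − 0.76)/0.0272 = 0.0821/0.0272 = 3.02.
p-value = P(Z > 3.021) ≈ 0.0013, so at α = 0.05 we reject H₀.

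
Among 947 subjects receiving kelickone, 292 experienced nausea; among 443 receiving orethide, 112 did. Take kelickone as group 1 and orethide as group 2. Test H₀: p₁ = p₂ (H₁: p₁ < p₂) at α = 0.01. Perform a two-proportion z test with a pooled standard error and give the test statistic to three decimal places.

z = 2.124

p̂₁ = 292/947 ≈ 0.30834, p̂₂ = 112/443 ≈ 0.25282.
Pooled p̂ = (292+112)/(947+443) = 404/1390 = 0.29065.
SE = √(p̂(1−p̂)(1/n₁+1/n₂)) = √(0.29065·0.70935·0.0033133) = √(0.000683109) = 0.02614.
z = (0.30834 − 0.25282)/0.02614 = 0.05552/0.02614 = 2.124.
p-value = P(Z < 2.124) ≈ 0.9832; since p > α = 0.01, fail to reject H₀.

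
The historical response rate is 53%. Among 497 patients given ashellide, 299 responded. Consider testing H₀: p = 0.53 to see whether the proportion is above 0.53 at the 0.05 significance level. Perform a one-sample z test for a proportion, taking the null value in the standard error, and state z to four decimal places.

z = 3.1986

p̂ = 299/497 ≈ 0.601610.
Standard error under H₀: √(0.53×0.47/497) = 0.022388.
z = (0.601610 − 0.53)/0.022388 = 0.071610/0.022388 = 3.1986.
p-value = P(Z > 3.199) ≈ 0.0007. With α = 0.05, reject H₀.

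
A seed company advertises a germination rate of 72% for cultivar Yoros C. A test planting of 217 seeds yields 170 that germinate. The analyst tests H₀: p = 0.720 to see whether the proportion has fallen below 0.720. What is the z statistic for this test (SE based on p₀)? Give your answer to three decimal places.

z = 2.080

p̂ = 170/217 = 0.78341.
Standard error under H₀: √(0.72×0.28/217) = 0.03048.
z = (0.78341 − 0.72)/0.03048 = 0.06341/0.03048 = 2.080.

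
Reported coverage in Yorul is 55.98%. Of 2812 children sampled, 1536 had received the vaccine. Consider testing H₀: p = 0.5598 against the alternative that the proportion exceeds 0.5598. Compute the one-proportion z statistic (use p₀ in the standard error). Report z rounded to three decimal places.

p̂ = 1536/2812 = 0.54623.
SE = √(p₀(1−p₀)/n) = √(0.24642/2812) = 0.00936.
z = (0.54623 − 0.5598)/0.00936 = -0.01357/0.00936 = -1.450.

z = -1.450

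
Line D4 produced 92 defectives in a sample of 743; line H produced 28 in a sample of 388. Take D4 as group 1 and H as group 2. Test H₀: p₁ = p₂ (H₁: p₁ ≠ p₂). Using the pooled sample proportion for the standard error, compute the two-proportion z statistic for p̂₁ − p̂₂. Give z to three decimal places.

p̂₁ = 92/743 = 0.12382, p̂₂ = 28/388 = 0.07216.
Pooled p̂ = (92+28)/(743+388) = 120/1131 = 0.10610.
SE = √(p̂(1−p̂)(1/n₁+1/n₂)) = √(0.10610·0.89390·0.00392321) = √(0.000372091) = 0.01929.
z = (0.12382 − 0.07216)/0.01929 = 0.05166/0.01929 = 2.678.
Two-sided p-value ≈ 2·Φ(−2.678) = 0.0074.

z = 2.678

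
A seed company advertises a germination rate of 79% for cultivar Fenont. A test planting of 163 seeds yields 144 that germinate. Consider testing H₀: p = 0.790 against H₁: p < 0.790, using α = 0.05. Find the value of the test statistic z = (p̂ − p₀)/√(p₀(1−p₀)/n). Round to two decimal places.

p̂ = 144/163 ≈ 0.8834.
Standard error under H₀: √(0.79×0.21/163) = 0.0319.
z = (0.8834 − 0.79)/0.0319 = 0.0934/0.0319 = 2.93.
p-value = P(Z < 2.929) ≈ 0.9983; since p > α = 0.05, fail to reject H₀.

z = 2.93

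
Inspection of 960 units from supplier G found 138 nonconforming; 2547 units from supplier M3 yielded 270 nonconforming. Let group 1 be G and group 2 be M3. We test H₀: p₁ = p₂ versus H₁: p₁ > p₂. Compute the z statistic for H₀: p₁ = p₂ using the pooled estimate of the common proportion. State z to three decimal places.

p̂₁ = 138/960 = 0.143750, p̂₂ = 270/2547 = 0.106007.
Pooled p̂ = (138+270)/(960+2547) = 408/3507 = 0.116339.
SE = √(p̂(1−p̂)(1/n₁+1/n₂)) = √(0.116339·0.883661·0.00143429) = √(0.00014745) = 0.012143.
z = (0.143750 − 0.106007)/0.012143 = 0.037743/0.012143 = 3.108.
p-value = P(Z > 3.108) ≈ 0.0009.

z = 3.108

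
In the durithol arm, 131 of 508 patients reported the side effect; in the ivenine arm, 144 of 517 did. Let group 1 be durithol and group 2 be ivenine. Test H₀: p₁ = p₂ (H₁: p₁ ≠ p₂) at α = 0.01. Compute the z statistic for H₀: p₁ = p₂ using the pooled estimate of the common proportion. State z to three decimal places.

z = -0.746

p̂₁ = 131/508 = 0.25787, p̂₂ = 144/517 = 0.27853.
Pooled p̂ = (131+144)/(508+517) = 275/1025 = 0.26829.
SE = √(0.196312 × 0.00390274) = 0.02768.
z = (0.25787 − 0.27853)/0.02768 = -0.02066/0.02768 = -0.746.
p-value = 2·P(Z > 0.746) ≈ 0.4555; since p > α = 0.01, fail to reject H₀.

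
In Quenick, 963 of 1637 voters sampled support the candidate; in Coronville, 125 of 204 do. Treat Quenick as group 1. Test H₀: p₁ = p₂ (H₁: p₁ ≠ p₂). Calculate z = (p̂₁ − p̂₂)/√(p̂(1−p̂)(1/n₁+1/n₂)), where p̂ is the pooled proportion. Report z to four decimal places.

p̂₁ = 963/1637 = 0.588271, p̂₂ = 125/204 = 0.612745.
Pooled p̂ = (963+125)/(1637+204) = 1088/1841 = 0.590983.
SE = √(0.241722 × 0.00551283) = 0.036504.
z = (0.588271 − 0.612745)/0.036504 = -0.024474/0.036504 = -0.6704.
Two-sided p-value ≈ 2·Φ(−0.670) = 0.5026.

z = -0.6704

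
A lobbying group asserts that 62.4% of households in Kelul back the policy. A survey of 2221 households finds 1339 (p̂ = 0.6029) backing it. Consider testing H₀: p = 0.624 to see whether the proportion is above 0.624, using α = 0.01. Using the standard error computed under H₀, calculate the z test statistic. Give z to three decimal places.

p̂ = 1339/2221 = 0.602882.
SE = √(p₀(1−p₀)/n) = √(0.23462/2221) = 0.010278.
z = (0.602882 − 0.624)/0.010278 = -0.021118/0.010278 = -2.055.
p-value = P(Z > -2.055) ≈ 0.9800. With α = 0.01, fail to reject H₀.

z = -2.055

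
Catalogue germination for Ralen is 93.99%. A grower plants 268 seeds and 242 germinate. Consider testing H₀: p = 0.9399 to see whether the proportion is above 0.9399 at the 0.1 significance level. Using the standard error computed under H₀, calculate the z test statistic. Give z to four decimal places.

p̂ = 242/268 = 0.902985.
Under H₀, SE = √(0.9399·0.0601/268) = √(0.000210776) = 0.014518.
z = (0.902985 − 0.9399)/0.014518 = -0.036915/0.014518 = -2.5427.
p-value = P(Z > -2.543) ≈ 0.9945; since p > α = 0.1, fail to reject H₀.

z = -2.5427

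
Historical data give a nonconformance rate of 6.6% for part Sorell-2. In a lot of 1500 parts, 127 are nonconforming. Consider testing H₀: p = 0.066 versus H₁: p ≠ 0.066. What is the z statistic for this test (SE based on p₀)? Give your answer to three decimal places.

z = 2.912

p̂ = 127/1500 = 0.084667.
Under H₀, SE = √(0.066·0.934/1500) = √(4.1096e-05) = 0.006411.
z = (0.084667 − 0.066)/0.006411 = 0.018667/0.006411 = 2.912.
Two-sided p-value ≈ 2·Φ(−2.912) = 0.0036.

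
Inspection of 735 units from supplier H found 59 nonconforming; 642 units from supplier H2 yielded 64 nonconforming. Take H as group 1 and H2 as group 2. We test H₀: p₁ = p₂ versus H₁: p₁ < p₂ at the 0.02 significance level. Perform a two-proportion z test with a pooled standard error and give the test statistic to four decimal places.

p̂₁ = 59/735 = 0.080272, p̂₂ = 64/642 = 0.099688.
Pooled p̂ = (59+64)/(735+642) = 123/1377 = 0.089325.
SE = √(p̂(1−p̂)(1/n₁+1/n₂)) = √(0.089325·0.910675·0.00291818) = √(0.000237381) = 0.015407.
z = (0.080272 − 0.099688)/0.015407 = -0.019416/0.015407 = -1.2602.
p-value = P(Z < -1.260) ≈ 0.1038; since p > α = 0.02, fail to reject H₀.

z = -1.2602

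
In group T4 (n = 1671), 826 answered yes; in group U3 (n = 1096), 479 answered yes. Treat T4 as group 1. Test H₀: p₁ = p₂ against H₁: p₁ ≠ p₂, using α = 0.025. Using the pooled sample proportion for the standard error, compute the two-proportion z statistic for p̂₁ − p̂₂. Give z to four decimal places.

p̂₁ = 826/1671 = 0.4943148, p̂₂ = 479/1096 = 0.4370438.
Pooled p̂ = (826+479)/(1671+1096) = 1305/2767 = 0.4716299.
SE = √(0.249195 × 0.00151085) = 0.0194035.
z = (0.4943148 − 0.4370438)/0.0194035 = 0.0572710/0.0194035 = 2.9516.
p-value = 2·P(Z > 2.952) ≈ 0.0032, so at α = 0.025 we reject H₀.

z = 2.9516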